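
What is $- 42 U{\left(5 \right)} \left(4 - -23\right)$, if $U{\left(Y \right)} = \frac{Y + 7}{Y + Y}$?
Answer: $- \frac{6804}{5} \approx -1360.8$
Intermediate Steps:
$U{\left(Y \right)} = \frac{7 + Y}{2 Y}$
$- 42 U{\left(5 \right)} \left(4 - -23\right) = - 42 \frac{7 + 5}{2 \cdot 5} \left(4 - -23\right) = - 42 \cdot \frac{1}{2} \cdot \frac{1}{5} \cdot 12 \left(4 + 23\right) = \left(-42\right) \frac{6}{5} \cdot 27 = \left(- \frac{252}{5}\right) 27 = - \frac{6804}{5}$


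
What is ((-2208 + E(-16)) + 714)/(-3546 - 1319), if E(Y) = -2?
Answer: 1496/4865 ≈ 0.30750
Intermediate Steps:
((-2208 + E(-16)) + 714)/(-3546 - 1319) = ((-2208 - 2) + 714)/(-3546 - 1319) = (-2210 + 714)/(-4865) = -1496*(-1/4865) = 1496/4865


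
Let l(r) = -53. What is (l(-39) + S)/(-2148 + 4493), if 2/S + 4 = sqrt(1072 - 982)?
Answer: -1957/86765 + 3*sqrt(10)/86765 ≈ -0.022446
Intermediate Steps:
S = 2/(-4 + 3*sqrt(10)) (S = 2/(-4 + sqrt(1072 - 982)) = 2/(-4 + sqrt(90)) = 2/(-4 + 3*sqrt(10)) ≈ 0.36451)
(l(-39) + S)/(-2148 + 4493) = (-53 + (4/37 + 3*sqrt(10)/37))/(-2148 + 4493) = (-1957/37 + 3*sqrt(10)/37)/2345 = (-1957/37 + 3*sqrt(10)/37)*(1/2345) = -1957/86765 + 3*sqrt(10)/86765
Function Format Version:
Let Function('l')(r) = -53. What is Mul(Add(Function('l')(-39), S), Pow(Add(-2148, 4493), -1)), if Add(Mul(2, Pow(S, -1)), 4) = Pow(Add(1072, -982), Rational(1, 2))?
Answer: Add(Rational(-1957, 86765), Mul(Rational(3, 86765), Pow(10, Rational(1, 2)))) ≈ -0.022446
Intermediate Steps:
S = Mul(2, Pow(Add(-4, Mul(3, Pow(10, Rational(1, 2)))), -1)) (S = Mul(2, Pow(Add(-4, Pow(Add(1072, -982), Rational(1, 2))), -1)) = Mul(2, Pow(Add(-4, Pow(90, Rational(1, 2))), -1)) = Mul(2, Pow(Add(-4, Mul(3, Pow(10, Rational(1, 2)))), -1)) ≈ 0.36451)
Mul(Add(Function('l')(-39), S), Pow(Add(-2148, 4493), -1)) = Mul(Add(-53, Add(Rational(4, 37), Mul(Rational(3, 37), Pow(10, Rational(1, 2))))), Pow(Add(-2148, 4493), -1)) = Mul(Add(Rational(-1957, 37), Mul(Rational(3, 37), Pow(10, Rational(1, 2)))), Pow(2345, -1)) = Mul(Add(Rational(-1957, 37), Mul(Rational(3, 37), Pow(10, Rational(1, 2)))), Rational(1, 2345)) = Add(Rational(-1957, 86765), Mul(Rational(3, 86765), Pow(10, Rational(1, 2))))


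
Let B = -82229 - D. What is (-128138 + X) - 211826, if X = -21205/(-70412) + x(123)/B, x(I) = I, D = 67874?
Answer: -3593094168078865/10569052436 ≈ -3.3996e+5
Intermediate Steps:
B = -150103 (B = -82229 - 1*67874 = -82229 - 67874 = -150103)
X = 3174273439/10569052436 (X = -21205/(-70412) + 123/(-150103) = -21205*(-1/70412) + 123*(-1/150103) = 21205/70412 - 123/150103 = 3174273439/10569052436 ≈ 0.30034)
(-128138 + X) - 211826 = (-128138 + 3174273439/10569052436) - 211826 = -1354294066770729/10569052436 - 211826 = -3593094168078865/10569052436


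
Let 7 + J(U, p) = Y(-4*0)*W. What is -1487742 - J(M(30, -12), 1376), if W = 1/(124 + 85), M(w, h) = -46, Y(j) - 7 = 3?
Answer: -310936625/209 ≈ -1.4877e+6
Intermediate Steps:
Y(j) = 10 (Y(j) = 7 + 3 = 10)
W = 1/209 ≈ 0.0047847
J(U, p) = -1453/209 (J(U, p) = -7 + 10*(1/209) = -7 + 10/209 = -1453/209)
-1487742 - J(M(30, -12), 1376) = -1487742 - 1*(-1453/209) = -1487742 + 1453/209 = -310936625/209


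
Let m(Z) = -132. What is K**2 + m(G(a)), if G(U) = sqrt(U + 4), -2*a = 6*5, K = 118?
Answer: 13792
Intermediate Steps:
a = -15 (a = -3*5 = -1/2*30 = -15)
G(U) = sqrt(4 + U)
K**2 + m(G(a)) = 118**2 - 132 = 13924 - 132 = 13792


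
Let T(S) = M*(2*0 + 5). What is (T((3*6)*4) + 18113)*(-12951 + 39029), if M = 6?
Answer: 473133154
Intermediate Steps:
T(S) = 30 (T(S) = 6*(2*0 + 5) = 6*(0 + 5) = 6*5 = 30)
(T((3*6)*4) + 18113)*(-12951 + 39029) = (30 + 18113)*(-12951 + 39029) = 18143*26078 = 473133154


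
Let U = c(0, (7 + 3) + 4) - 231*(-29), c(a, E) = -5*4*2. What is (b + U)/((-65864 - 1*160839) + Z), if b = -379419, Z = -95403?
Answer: 186380/161053 ≈ 1.1573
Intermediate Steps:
c(a, E) = -40 (c(a, E) = -20*2 = -40)
U = 6659 (U = -40 - 231*(-29) = -40 + 6699 = 6659)
(b + U)/((-65864 - 1*160839) + Z) = (-379419 + 6659)/((-65864 - 1*160839) - 95403) = -372760/((-65864 - 160839) - 95403) = -372760/(-226703 - 95403) = -372760/(-322106) = -372760*(-1/322106) = 186380/161053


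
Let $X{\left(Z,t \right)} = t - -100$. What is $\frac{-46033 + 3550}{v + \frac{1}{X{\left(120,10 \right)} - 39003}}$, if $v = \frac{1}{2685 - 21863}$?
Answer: $\frac{10562547638594}{19357} \approx 5.4567 \cdot 10^{8}$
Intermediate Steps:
$X{\left(Z,t \right)} = 100 + t$ ($X{\left(Z,t \right)} = t + 100 = 100 + t$)
$v = - \frac{1}{19178}$ ($v = \frac{1}{-19178} = - \frac{1}{19178} \approx -5.2143 \cdot 10^{-5}$)
$\frac{-46033 + 3550}{v + \frac{1}{X{\left(120,10 \right)} - 39003}} = \frac{-46033 + 3550}{- \frac{1}{19178} + \frac{1}{\left(100 + 10\right) - 39003}} = - \frac{42483}{- \frac{1}{19178} + \frac{1}{110 - 39003}} = - \frac{42483}{- \frac{1}{19178} + \frac{1}{-38893}} = - \frac{42483}{- \frac{1}{19178} - \frac{1}{38893}} = - \frac{42483}{- \frac{58071}{745889954}} = \left(-42483\right) \left(- \frac{745889954}{58071}\right) = \frac{10562547638594}{19357}$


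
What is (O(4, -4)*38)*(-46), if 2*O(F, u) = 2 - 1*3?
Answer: 874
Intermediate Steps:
O(F, u) = -1/2 (O(F, u) = (2 - 1*3)/2 = (2 - 3)/2 = (1/2)*(-1) = -1/2)
(O(4, -4)*38)*(-46) = -1/2*38*(-46) = -19*(-46) = 874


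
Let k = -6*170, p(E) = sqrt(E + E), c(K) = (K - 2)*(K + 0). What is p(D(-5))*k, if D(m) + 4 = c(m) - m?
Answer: -6120*sqrt(2) ≈ -8655.0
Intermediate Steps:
c(K) = K*(-2 + K) (c(K) = (-2 + K)*K = K*(-2 + K))
D(m) = -4 - m + m*(-2 + m) (D(m) = -4 + (m*(-2 + m) - m) = -4 + (-m + m*(-2 + m)) = -4 - m + m*(-2 + m))
p(E) = sqrt(2)*sqrt(E) (p(E) = sqrt(2*E) = sqrt(2)*sqrt(E))
k = -1020
p(D(-5))*k = (sqrt(2)*sqrt(-4 - 1*(-5) - 5*(-2 - 5)))*(-1020) = (sqrt(2)*sqrt(-4 + 5 - 5*(-7)))*(-1020) = (sqrt(2)*sqrt(-4 + 5 + 35))*(-1020) = (sqrt(2)*sqrt(36))*(-1020) = (sqrt(2)*6)*(-1020) = (6*sqrt(2))*(-1020) = -6120*sqrt(2)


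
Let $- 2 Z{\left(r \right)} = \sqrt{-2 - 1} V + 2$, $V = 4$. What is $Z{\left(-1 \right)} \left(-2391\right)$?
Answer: $2391 + 4782 i \sqrt{3} \approx 2391.0 + 8282.7 i$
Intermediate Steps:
$Z{\left(r \right)} = -1 - 2 i \sqrt{3}$ ($Z{\left(r \right)} = - \frac{\sqrt{-2 - 1} \cdot 4 + 2}{2} = - \frac{\sqrt{-3} \cdot 4 + 2}{2} = - \frac{i \sqrt{3} \cdot 4 + 2}{2} = - \frac{4 i \sqrt{3} + 2}{2} = - \frac{2 + 4 i \sqrt{3}}{2} = -1 - 2 i \sqrt{3}$)
$Z{\left(-1 \right)} \left(-2391\right) = \left(-1 - 2 i \sqrt{3}\right) \left(-2391\right) = 2391 + 4782 i \sqrt{3}$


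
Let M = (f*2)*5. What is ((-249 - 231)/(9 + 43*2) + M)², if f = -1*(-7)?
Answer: 1522756/361 ≈ 4218.2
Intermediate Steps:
f = 7
M = 70 (M = (7*2)*5 = 14*5 = 70)
((-249 - 231)/(9 + 43*2) + M)² = ((-249 - 231)/(9 + 43*2) + 70)² = (-480/(9 + 86) + 70)² = (-480/95 + 70)² = (-480*1/95 + 70)² = (-96/19 + 70)² = (1234/19)² = 1522756/361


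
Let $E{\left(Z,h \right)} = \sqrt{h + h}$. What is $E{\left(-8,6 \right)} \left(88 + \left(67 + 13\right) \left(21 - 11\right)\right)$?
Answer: $1776 \sqrt{3} \approx 3076.1$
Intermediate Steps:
$E{\left(Z,h \right)} = \sqrt{2} \sqrt{h}$ ($E{\left(Z,h \right)} = \sqrt{2 h} = \sqrt{2} \sqrt{h}$)
$E{\left(-8,6 \right)} \left(88 + \left(67 + 13\right) \left(21 - 11\right)\right) = \sqrt{2} \sqrt{6} \left(88 + \left(67 + 13\right) \left(21 - 11\right)\right) = 2 \sqrt{3} \left(88 + 80 \cdot 10\right) = 2 \sqrt{3} \left(88 + 800\right) = 2 \sqrt{3} \cdot 888 = 1776 \sqrt{3}$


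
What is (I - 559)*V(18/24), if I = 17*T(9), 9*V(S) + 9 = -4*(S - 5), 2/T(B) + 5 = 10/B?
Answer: -158968/315 ≈ -504.66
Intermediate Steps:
T(B) = 2/(-5 + 10/B)
V(S) = 11/9 - 4*S/9 (V(S) = -1 + (-4*(S - 5))/9 = -1 + (-4*(-5 + S))/9 = -1 + (20 - 4*S)/9 = -1 + (20/9 - 4*S/9) = 11/9 - 4*S/9)
I = -306/35 (I = 17*(-2*9/(-10 + 5*9)) = 17*(-2*9/(-10 + 45)) = 17*(-2*9/35) = 17*(-2*9*1/35) = 17*(-18/35) = -306/35 ≈ -8.7429)
(I - 559)*V(18/24) = (-306/35 - 559)*(11/9 - 8/24) = -19871*(11/9 - 8/24)/35 = -19871*(11/9 - 4/9*3/4)/35 = -19871*(11/9 - 1/3)/35 = -19871/35*8/9 = -158968/315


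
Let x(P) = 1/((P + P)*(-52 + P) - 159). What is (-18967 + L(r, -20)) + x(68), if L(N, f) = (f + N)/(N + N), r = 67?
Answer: -5126267893/270278 ≈ -18967.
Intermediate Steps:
L(N, f) = (N + f)/(2*N) (L(N, f) = (N + f)/((2*N)) = (N + f)*(1/(2*N)) = (N + f)/(2*N))
x(P) = 1/(-159 + 2*P*(-52 + P)) (x(P) = 1/((2*P)*(-52 + P) - 159) = 1/(2*P*(-52 + P) - 159) = 1/(-159 + 2*P*(-52 + P)))
(-18967 + L(r, -20)) + x(68) = (-18967 + (½)*(67 - 20)/67) + 1/(-159 - 104*68 + 2*68²) = (-18967 + (½)*(1/67)*47) + 1/(-159 - 7072 + 2*4624) = (-18967 + 47/134) + 1/(-159 - 7072 + 9248) = -2541531/134 + 1/2017 = -5126267893/270278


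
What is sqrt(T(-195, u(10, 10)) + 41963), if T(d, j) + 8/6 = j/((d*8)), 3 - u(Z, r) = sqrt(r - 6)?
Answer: sqrt(25529477610)/780 ≈ 204.85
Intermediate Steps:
u(Z, r) = 3 - sqrt(-6 + r) (u(Z, r) = 3 - sqrt(r - 6) = 3 - sqrt(-6 + r))
T(d, j) = -4/3 + j/(8*d) (T(d, j) = -4/3 + j/((d*8)) = -4/3 + j/((8*d)) = -4/3 + j*(1/(8*d)) = -4/3 + j/(8*d))
sqrt(T(-195, u(10, 10)) + 41963) = sqrt((-4/3 + (1/8)*(3 - sqrt(-6 + 10))/(-195)) + 41963) = sqrt((-4/3 + (1/8)*(3 - sqrt(4))*(-1/195)) + 41963) = sqrt((-4/3 + (1/8)*(3 - 1*2)*(-1/195)) + 41963) = sqrt((-4/3 + (1/8)*(3 - 2)*(-1/195)) + 41963) = sqrt((-4/3 + (1/8)*1*(-1/195)) + 41963) = sqrt((-4/3 - 1/1560) + 41963) = sqrt(-2081/1560 + 41963) = sqrt(65460199/1560) = sqrt(25529477610)/780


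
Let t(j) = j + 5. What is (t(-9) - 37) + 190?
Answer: 149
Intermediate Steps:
t(j) = 5 + j
(t(-9) - 37) + 190 = ((5 - 9) - 37) + 190 = (-4 - 37) + 190 = -41 + 190 = 149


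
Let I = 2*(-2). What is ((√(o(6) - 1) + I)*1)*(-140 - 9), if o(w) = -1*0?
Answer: 596 - 149*I ≈ 596.0 - 149.0*I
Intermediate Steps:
o(w) = 0
I = -4
((√(o(6) - 1) + I)*1)*(-140 - 9) = ((√(0 - 1) - 4)*1)*(-140 - 9) = ((√(-1) - 4)*1)*(-149) = ((I - 4)*1)*(-149) = ((-4 + I)*1)*(-149) = (-4 + I)*(-149) = 596 - 149*I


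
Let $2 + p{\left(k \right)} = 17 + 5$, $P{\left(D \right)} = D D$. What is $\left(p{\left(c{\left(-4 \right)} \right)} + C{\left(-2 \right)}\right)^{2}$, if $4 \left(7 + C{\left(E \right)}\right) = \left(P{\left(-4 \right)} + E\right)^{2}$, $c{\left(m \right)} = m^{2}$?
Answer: $3844$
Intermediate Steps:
$P{\left(D \right)} = D^{2}$
$C{\left(E \right)} = -7 + \frac{\left(16 + E\right)^{2}}{4}$ ($C{\left(E \right)} = -7 + \frac{\left(\left(-4\right)^{2} + E\right)^{2}}{4} = -7 + \frac{\left(16 + E\right)^{2}}{4}$)
$p{\left(k \right)} = 20$ ($p{\left(k \right)} = -2 + \left(17 + 5\right) = -2 + 22 = 20$)
$\left(p{\left(c{\left(-4 \right)} \right)} + C{\left(-2 \right)}\right)^{2} = \left(20 - \left(7 - \frac{\left(16 - 2\right)^{2}}{4}\right)\right)^{2} = \left(20 - \left(7 - \frac{14^{2}}{4}\right)\right)^{2} = \left(20 + \left(-7 + \frac{1}{4} \cdot 196\right)\right)^{2} = \left(20 + \left(-7 + 49\right)\right)^{2} = \left(20 + 42\right)^{2} = 62^{2} = 3844$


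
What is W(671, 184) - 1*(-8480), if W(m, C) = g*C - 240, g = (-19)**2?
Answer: 74664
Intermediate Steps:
g = 361
W(m, C) = -240 + 361*C (W(m, C) = 361*C - 240 = -240 + 361*C)
W(671, 184) - 1*(-8480) = (-240 + 361*184) - 1*(-8480) = (-240 + 66424) + 8480 = 66184 + 8480 = 74664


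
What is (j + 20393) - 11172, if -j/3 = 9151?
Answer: -18232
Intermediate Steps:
j = -27453 (j = -3*9151 = -27453)
(j + 20393) - 11172 = (-27453 + 20393) - 11172 = -7060 - 11172 = -18232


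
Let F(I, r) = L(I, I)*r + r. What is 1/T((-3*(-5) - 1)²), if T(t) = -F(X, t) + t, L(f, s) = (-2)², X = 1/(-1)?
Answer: -1/784 ≈ -0.0012755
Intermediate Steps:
X = -1 (X = 1*(-1) = -1)
L(f, s) = 4
F(I, r) = 5*r (F(I, r) = 4*r + r = 5*r)
T(t) = -4*t (T(t) = -5*t + t = -4*t)
1/T((-3*(-5) - 1)²) = 1/(-4*(-3*(-5) - 1)²) = 1/(-4*(15 - 1)²) = 1/(-4*14²) = 1/(-4*196) = 1/(-784) = -1/784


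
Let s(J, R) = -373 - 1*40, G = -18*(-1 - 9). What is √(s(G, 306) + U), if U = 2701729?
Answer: 2*√675329 ≈ 1643.6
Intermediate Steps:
G = 180 (G = -18*(-10) = 180)
s(J, R) = -413 (s(J, R) = -373 - 40 = -413)
√(s(G, 306) + U) = √(-413 + 2701729) = √2701316 = 2*√675329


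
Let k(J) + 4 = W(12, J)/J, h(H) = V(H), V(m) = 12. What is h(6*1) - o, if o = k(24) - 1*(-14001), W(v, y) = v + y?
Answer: -27973/2 ≈ -13987.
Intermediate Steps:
h(H) = 12
k(J) = -4 + (12 + J)/J
o = 27997/2 (o = (-3 + 12/24) - 1*(-14001) = (-3 + 12*(1/24)) + 14001 = (-3 + ½) + 14001 = -5/2 + 14001 = 27997/2 ≈ 13999.)
h(6*1) - o = 12 - 1*27997/2 = 12 - 27997/2 = -27973/2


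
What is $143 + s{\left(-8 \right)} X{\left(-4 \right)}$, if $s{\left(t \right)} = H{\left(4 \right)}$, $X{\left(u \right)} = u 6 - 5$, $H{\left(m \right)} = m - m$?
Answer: $143$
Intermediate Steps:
$H{\left(m \right)} = 0$
$X{\left(u \right)} = -5 + 6 u$ ($X{\left(u \right)} = 6 u - 5 = -5 + 6 u$)
$s{\left(t \right)} = 0$
$143 + s{\left(-8 \right)} X{\left(-4 \right)} = 143 + 0 \left(-5 + 6 \left(-4\right)\right) = 143 + 0 \left(-5 - 24\right) = 143 + 0 \left(-29\right) = 143 + 0 = 143$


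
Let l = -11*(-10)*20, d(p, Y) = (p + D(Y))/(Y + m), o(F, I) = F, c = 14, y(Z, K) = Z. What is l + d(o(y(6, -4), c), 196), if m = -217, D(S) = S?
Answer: 45998/21 ≈ 2190.4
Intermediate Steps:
d(p, Y) = (Y + p)/(-217 + Y) (d(p, Y) = (p + Y)/(Y - 217) = (Y + p)/(-217 + Y))
l = 2200 (l = 110*20 = 2200)
l + d(o(y(6, -4), c), 196) = 2200 + (196 + 6)/(-217 + 196) = 2200 + 202/(-21) = 2200 - 1/21*202 = 2200 - 202/21 = 45998/21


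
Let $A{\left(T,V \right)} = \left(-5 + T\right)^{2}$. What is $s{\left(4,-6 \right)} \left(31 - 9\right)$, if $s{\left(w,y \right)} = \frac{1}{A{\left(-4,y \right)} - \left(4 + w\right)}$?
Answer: $\frac{22}{73} \approx 0.30137$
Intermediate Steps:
$s{\left(w,y \right)} = \frac{1}{77 - w}$ ($s{\left(w,y \right)} = \frac{1}{\left(-5 - 4\right)^{2} - \left(4 + w\right)} = \frac{1}{\left(-9\right)^{2} - \left(4 + w\right)} = \frac{1}{81 - \left(4 + w\right)} = \frac{1}{77 - w}$)
$s{\left(4,-6 \right)} \left(31 - 9\right) = - \frac{1}{-77 + 4} \left(31 - 9\right) = - \frac{1}{-73} \cdot 22 = \left(-1\right) \left(- \frac{1}{73}\right) 22 = \frac{1}{73} \cdot 22 = \frac{22}{73}$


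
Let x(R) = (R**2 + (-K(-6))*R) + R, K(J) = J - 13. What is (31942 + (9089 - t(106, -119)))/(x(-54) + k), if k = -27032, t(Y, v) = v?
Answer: -20575/12598 ≈ -1.6332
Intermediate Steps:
K(J) = -13 + J
x(R) = R**2 + 20*R (x(R) = (R**2 + (-(-13 - 6))*R) + R = (R**2 + (-1*(-19))*R) + R = (R**2 + 19*R) + R = R**2 + 20*R)
(31942 + (9089 - t(106, -119)))/(x(-54) + k) = (31942 + (9089 - 1*(-119)))/(-54*(20 - 54) - 27032) = (31942 + (9089 + 119))/(-54*(-34) - 27032) = (31942 + 9208)/(1836 - 27032) = 41150/(-25196) = 41150*(-1/25196) = -20575/12598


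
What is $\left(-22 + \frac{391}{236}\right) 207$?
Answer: $- \frac{993807}{236} \approx -4211.0$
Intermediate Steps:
$\left(-22 + \frac{391}{236}\right) 207 = \left(- \frac{4801}{236}\right) 207 = - \frac{993807}{236}$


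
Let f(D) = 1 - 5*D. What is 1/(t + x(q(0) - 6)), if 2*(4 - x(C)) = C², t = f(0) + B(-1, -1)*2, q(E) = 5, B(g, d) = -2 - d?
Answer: ⅖ ≈ 0.40000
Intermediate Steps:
t = -1 (t = (1 - 5*0) + (-2 - 1*(-1))*2 = (1 + 0) + (-2 + 1)*2 = 1 - 1*2 = 1 - 2 = -1)
x(C) = 4 - C²/2
1/(t + x(q(0) - 6)) = 1/(-1 + (4 - (5 - 6)²/2)) = 1/(-1 + (4 - ½*(-1)²)) = 1/(-1 + (4 - ½*1)) = 1/(-1 + (4 - ½)) = 1/(-1 + 7/2) = 1/(5/2) = ⅖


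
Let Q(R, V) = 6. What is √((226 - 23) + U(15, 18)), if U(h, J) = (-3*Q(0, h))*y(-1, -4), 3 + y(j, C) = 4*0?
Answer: √257 ≈ 16.031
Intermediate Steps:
y(j, C) = -3 (y(j, C) = -3 + 4*0 = -3 + 0 = -3)
U(h, J) = 54 (U(h, J) = -3*6*(-3) = -18*(-3) = 54)
√((226 - 23) + U(15, 18)) = √((226 - 23) + 54) = √(203 + 54) = √257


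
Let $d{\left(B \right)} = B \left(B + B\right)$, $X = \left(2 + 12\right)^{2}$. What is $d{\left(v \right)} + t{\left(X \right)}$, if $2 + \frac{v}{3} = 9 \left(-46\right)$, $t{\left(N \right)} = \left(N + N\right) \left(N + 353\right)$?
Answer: $3330216$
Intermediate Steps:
$X = 196$ ($X = 14^{2} = 196$)
$t{\left(N \right)} = 2 N \left(353 + N\right)$
$v = -1248$ ($v = -6 + 3 \cdot 9 \left(-46\right) = -6 + 3 \left(-414\right) = -6 - 1242 = -1248$)
$d{\left(B \right)} = 2 B^{2}$ ($d{\left(B \right)} = B 2 B = 2 B^{2}$)
$d{\left(v \right)} + t{\left(X \right)} = 2 \left(-1248\right)^{2} + 2 \cdot 196 \left(353 + 196\right) = 2 \cdot 1557504 + 2 \cdot 196 \cdot 549 = 3115008 + 215208 = 3330216$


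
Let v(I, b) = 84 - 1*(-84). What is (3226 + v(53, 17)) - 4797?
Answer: -1403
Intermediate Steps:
v(I, b) = 168 (v(I, b) = 84 + 84 = 168)
(3226 + v(53, 17)) - 4797 = (3226 + 168) - 4797 = 3394 - 4797 = -1403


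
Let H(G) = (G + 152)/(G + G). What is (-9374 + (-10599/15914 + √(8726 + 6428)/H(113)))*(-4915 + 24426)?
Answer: -26704729865/146 + 4409486*√15154/265 ≈ -1.8086e+8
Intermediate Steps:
H(G) = (152 + G)/(2*G) (H(G) = (152 + G)/((2*G)) = (152 + G)*(1/(2*G)) = (152 + G)/(2*G))
(-9374 + (-10599/15914 + √(8726 + 6428)/H(113)))*(-4915 + 24426) = (-9374 + (-10599/15914 + √(8726 + 6428)/(((½)*(152 + 113)/113))))*(-4915 + 24426) = (-9374 + (-10599*1/15914 + √15154/(((½)*(1/113)*265))))*19511 = (-9374 + (-10599/15914 + √15154/(265/226)))*19511 = (-9374 + (-10599/15914 + √15154*(226/265)))*19511 = (-9374 + (-10599/15914 + 226*√15154/265))*19511 = (-149188435/15914 + 226*√15154/265)*19511 = -26704729865/146 + 4409486*√15154/265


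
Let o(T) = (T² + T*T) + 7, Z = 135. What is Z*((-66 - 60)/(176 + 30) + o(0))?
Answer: 88830/103 ≈ 862.43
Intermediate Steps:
o(T) = 7 + 2*T² (o(T) = (T² + T²) + 7 = 2*T² + 7 = 7 + 2*T²)
Z*((-66 - 60)/(176 + 30) + o(0)) = 135*((-66 - 60)/(176 + 30) + (7 + 2*0²)) = 135*(-126/206 + (7 + 2*0)) = 135*(-126*1/206 + (7 + 0)) = 135*(-63/103 + 7) = 135*(658/103) = 88830/103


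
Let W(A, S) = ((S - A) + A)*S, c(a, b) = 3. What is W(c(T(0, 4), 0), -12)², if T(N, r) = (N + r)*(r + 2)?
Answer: 20736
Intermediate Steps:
T(N, r) = (2 + r)*(N + r) (T(N, r) = (N + r)*(2 + r) = (2 + r)*(N + r))
W(A, S) = S² (W(A, S) = S*S = S²)
W(c(T(0, 4), 0), -12)² = ((-12)²)² = 144² = 20736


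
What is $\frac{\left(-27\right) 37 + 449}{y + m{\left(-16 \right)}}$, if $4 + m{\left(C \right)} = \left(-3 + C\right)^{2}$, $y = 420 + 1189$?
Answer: $- \frac{275}{983} \approx -0.27976$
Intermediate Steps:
$y = 1609$
$m{\left(C \right)} = -4 + \left(-3 + C\right)^{2}$
$\frac{\left(-27\right) 37 + 449}{y + m{\left(-16 \right)}} = \frac{\left(-27\right) 37 + 449}{1609 - \left(4 - \left(-3 - 16\right)^{2}\right)} = \frac{-999 + 449}{1609 - \left(4 - \left(-19\right)^{2}\right)} = - \frac{550}{1609 + \left(-4 + 361\right)} = - \frac{550}{1609 + 357} = - \frac{550}{1966} = \left(-550\right) \frac{1}{1966} = - \frac{275}{983}$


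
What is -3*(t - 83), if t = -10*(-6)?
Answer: 69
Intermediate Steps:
t = 60
-3*(t - 83) = -3*(60 - 83) = -3*(-23) = 69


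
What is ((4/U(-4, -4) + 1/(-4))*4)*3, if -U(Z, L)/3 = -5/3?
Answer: 33/5 ≈ 6.6000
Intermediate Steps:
U(Z, L) = 5 (U(Z, L) = -(-15)/3 = -3*(-5/3) = 5)
((4/U(-4, -4) + 1/(-4))*4)*3 = ((4/5 + 1/(-4))*4)*3 = ((4*(1/5) + 1*(-1/4))*4)*3 = ((4/5 - 1/4)*4)*3 = ((11/20)*4)*3 = (11/5)*3 = 33/5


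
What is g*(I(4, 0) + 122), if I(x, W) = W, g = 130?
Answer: 15860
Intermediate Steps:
g*(I(4, 0) + 122) = 130*(0 + 122) = 130*122 = 15860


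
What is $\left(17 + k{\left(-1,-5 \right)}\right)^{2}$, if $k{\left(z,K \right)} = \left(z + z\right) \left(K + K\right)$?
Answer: $1369$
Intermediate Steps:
$k{\left(z,K \right)} = 4 K z$ ($k{\left(z,K \right)} = 2 z 2 K = 4 K z$)
$\left(17 + k{\left(-1,-5 \right)}\right)^{2} = \left(17 + 4 \left(-5\right) \left(-1\right)\right)^{2} = \left(17 + 20\right)^{2} = 37^{2} = 1369$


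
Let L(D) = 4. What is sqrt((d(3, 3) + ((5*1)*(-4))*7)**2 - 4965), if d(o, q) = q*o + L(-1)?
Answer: 2*sqrt(2791) ≈ 105.66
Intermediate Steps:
d(o, q) = 4 + o*q (d(o, q) = q*o + 4 = o*q + 4 = 4 + o*q)
sqrt((d(3, 3) + ((5*1)*(-4))*7)**2 - 4965) = sqrt(((4 + 3*3) + ((5*1)*(-4))*7)**2 - 4965) = sqrt(((4 + 9) + (5*(-4))*7)**2 - 4965) = sqrt((13 - 20*7)**2 - 4965) = sqrt((13 - 140)**2 - 4965) = sqrt((-127)**2 - 4965) = sqrt(16129 - 4965) = sqrt(11164) = 2*sqrt(2791)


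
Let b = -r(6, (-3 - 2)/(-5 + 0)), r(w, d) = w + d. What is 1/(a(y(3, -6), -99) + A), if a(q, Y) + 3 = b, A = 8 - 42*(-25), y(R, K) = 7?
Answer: 1/1048 ≈ 0.00095420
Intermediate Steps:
r(w, d) = d + w
A = 1058 (A = 8 + 1050 = 1058)
b = -7 (b = -((-3 - 2)/(-5 + 0) + 6) = -(-5/(-5) + 6) = -(-5*(-1/5) + 6) = -(1 + 6) = -1*7 = -7)
a(q, Y) = -10 (a(q, Y) = -3 - 7 = -10)
1/(a(y(3, -6), -99) + A) = 1/(-10 + 1058) = 1/1048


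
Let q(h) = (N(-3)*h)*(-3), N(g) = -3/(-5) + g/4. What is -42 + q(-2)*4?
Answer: -228/5 ≈ -45.600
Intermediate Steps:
N(g) = 3/5 + g/4 (N(g) = -3*(-1/5) + g*(1/4) = 3/5 + g/4)
q(h) = 9*h/20 (q(h) = ((3/5 + (1/4)*(-3))*h)*(-3) = ((3/5 - 3/4)*h)*(-3) = -3*h/20*(-3) = 9*h/20)
-42 + q(-2)*4 = -42 + ((9/20)*(-2))*4 = -42 - 9/10*4 = -42 - 18/5 = -228/5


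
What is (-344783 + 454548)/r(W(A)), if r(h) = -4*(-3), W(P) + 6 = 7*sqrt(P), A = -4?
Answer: 109765/12 ≈ 9147.1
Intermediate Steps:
W(P) = -6 + 7*sqrt(P)
r(h) = 12
(-344783 + 454548)/r(W(A)) = (-344783 + 454548)/12 = 109765*(1/12) = 109765/12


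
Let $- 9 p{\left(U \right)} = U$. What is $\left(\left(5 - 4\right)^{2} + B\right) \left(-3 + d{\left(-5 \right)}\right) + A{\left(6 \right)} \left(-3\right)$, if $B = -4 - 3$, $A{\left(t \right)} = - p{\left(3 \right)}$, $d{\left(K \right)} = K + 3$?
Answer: $29$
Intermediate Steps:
$p{\left(U \right)} = - \frac{U}{9}$
$d{\left(K \right)} = 3 + K$
$A{\left(t \right)} = \frac{1}{3}$ ($A{\left(t \right)} = - \frac{\left(-1\right) 3}{9} = \left(-1\right) \left(- \frac{1}{3}\right) = \frac{1}{3}$)
$B = -7$ ($B = -4 - 3 = -7$)
$\left(\left(5 - 4\right)^{2} + B\right) \left(-3 + d{\left(-5 \right)}\right) + A{\left(6 \right)} \left(-3\right) = \left(\left(5 - 4\right)^{2} - 7\right) \left(-3 + \left(3 - 5\right)\right) + \frac{1}{3} \left(-3\right) = \left(1^{2} - 7\right) \left(-3 - 2\right) - 1 = \left(1 - 7\right) \left(-5\right) - 1 = \left(-6\right) \left(-5\right) - 1 = 30 - 1 = 29$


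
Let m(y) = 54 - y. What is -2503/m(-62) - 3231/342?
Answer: -68379/2204 ≈ -31.025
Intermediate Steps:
-2503/m(-62) - 3231/342 = -2503/(54 - 1*(-62)) - 3231/342 = -2503/(54 + 62) - 3231*1/342 = -2503/116 - 359/38 = -68379/2204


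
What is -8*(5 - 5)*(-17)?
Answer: 0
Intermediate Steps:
-8*(5 - 5)*(-17) = -8*0*(-17) = 0*(-17) = 0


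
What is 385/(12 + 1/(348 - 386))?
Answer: 418/13 ≈ 32.154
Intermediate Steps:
385/(12 + 1/(348 - 386)) = 385/(12 + 1/(-38)) = 385/(12 - 1/38) = 385/(455/38) = 385*(38/455) = 418/13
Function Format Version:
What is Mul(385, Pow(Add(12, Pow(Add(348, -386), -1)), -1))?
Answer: Rational(418, 13) ≈ 32.154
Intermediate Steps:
Mul(385, Pow(Add(12, Pow(Add(348, -386), -1)), -1)) = Mul(385, Pow(Add(12, Pow(-38, -1)), -1)) = Mul(385, Pow(Add(12, Rational(-1, 38)), -1)) = Mul(385, Pow(Rational(455, 38), -1)) = Mul(385, Rational(38, 455)) = Rational(418, 13)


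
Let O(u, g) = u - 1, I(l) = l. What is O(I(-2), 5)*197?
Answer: -591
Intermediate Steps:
O(u, g) = -1 + u
O(I(-2), 5)*197 = (-1 - 2)*197 = -3*197 = -591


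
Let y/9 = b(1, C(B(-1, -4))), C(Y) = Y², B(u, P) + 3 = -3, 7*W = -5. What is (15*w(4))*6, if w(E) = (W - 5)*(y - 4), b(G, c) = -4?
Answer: 144000/7 ≈ 20571.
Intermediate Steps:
W = -5/7 (W = (⅐)*(-5) = -5/7 ≈ -0.71429)
B(u, P) = -6 (B(u, P) = -3 - 3 = -6)
y = -36 (y = 9*(-4) = -36)
w(E) = 1600/7 (w(E) = (-5/7 - 5)*(-36 - 4) = -40/7*(-40) = 1600/7)
(15*w(4))*6 = (15*(1600/7))*6 = (24000/7)*6 = 144000/7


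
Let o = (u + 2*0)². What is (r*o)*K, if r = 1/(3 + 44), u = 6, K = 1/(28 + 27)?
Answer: 36/2585 ≈ 0.013927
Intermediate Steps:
K = 1/55 ≈ 0.018182
r = 1/47 ≈ 0.021277
o = 36 (o = (6 + 2*0)² = (6 + 0)² = 6² = 36)
(r*o)*K = ((1/47)*36)*(1/55) = (36/47)*(1/55) = 36/2585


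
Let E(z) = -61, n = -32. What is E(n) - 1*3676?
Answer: -3737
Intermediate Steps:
E(n) - 1*3676 = -61 - 1*3676 = -61 - 3676 = -3737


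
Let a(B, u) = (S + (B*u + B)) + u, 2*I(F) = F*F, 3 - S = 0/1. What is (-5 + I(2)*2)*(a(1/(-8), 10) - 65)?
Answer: 427/8 ≈ 53.375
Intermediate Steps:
S = 3 (S = 3 - 0/1 = 3 - 0 = 3 - 1*0 = 3 + 0 = 3)
I(F) = F²/2 (I(F) = (F*F)/2 = F²/2)
a(B, u) = 3 + B + u + B*u (a(B, u) = (3 + (B*u + B)) + u = (3 + (B + B*u)) + u = (3 + B + B*u) + u = 3 + B + u + B*u)
(-5 + I(2)*2)*(a(1/(-8), 10) - 65) = (-5 + ((½)*2²)*2)*((3 + 1/(-8) + 10 + 10/(-8)) - 65) = (-5 + ((½)*4)*2)*((3 - ⅛ + 10 - ⅛*10) - 65) = (-5 + 2*2)*((3 - ⅛ + 10 - 5/4) - 65) = (-5 + 4)*(93/8 - 65) = -1*(-427/8) = 427/8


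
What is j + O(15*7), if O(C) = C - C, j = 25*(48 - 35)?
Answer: 325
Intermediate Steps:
j = 325 (j = 25*13 = 325)
O(C) = 0
j + O(15*7) = 325 + 0 = 325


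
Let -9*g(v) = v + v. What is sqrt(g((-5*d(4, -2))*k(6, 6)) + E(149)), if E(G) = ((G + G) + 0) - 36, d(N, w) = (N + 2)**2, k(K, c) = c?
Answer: sqrt(502) ≈ 22.405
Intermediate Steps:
d(N, w) = (2 + N)**2
E(G) = -36 + 2*G (E(G) = (2*G + 0) - 36 = 2*G - 36 = -36 + 2*G)
g(v) = -2*v/9 (g(v) = -(v + v)/9 = -2*v/9)
sqrt(g((-5*d(4, -2))*k(6, 6)) + E(149)) = sqrt(-2*(-5*(2 + 4)**2)*6/9 + (-36 + 2*149)) = sqrt(-2*(-5*6**2)*6/9 + (-36 + 298)) = sqrt(-2*(-5*36)*6/9 + 262) = sqrt(-(-40)*6 + 262) = sqrt(-2/9*(-1080) + 262) = sqrt(240 + 262) = sqrt(502)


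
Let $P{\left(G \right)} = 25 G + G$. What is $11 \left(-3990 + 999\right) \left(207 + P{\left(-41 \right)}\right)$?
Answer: $28261959$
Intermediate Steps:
$P{\left(G \right)} = 26 G$
$11 \left(-3990 + 999\right) \left(207 + P{\left(-41 \right)}\right) = 11 \left(-3990 + 999\right) \left(207 + 26 \left(-41\right)\right) = 11 \left(- 2991 \left(207 - 1066\right)\right) = 11 \left(\left(-2991\right) \left(-859\right)\right) = 11 \cdot 2569269 = 28261959$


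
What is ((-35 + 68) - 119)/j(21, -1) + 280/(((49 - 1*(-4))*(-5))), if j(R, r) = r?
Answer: 4502/53 ≈ 84.943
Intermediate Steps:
((-35 + 68) - 119)/j(21, -1) + 280/(((49 - 1*(-4))*(-5))) = ((-35 + 68) - 119)/(-1) + 280/(((49 - 1*(-4))*(-5))) = (33 - 119)*(-1) + 280/(((49 + 4)*(-5))) = -86*(-1) + 280/((53*(-5))) = 86 + 280/(-265) = 86 + 280*(-1/265) = 86 - 56/53 = 4502/53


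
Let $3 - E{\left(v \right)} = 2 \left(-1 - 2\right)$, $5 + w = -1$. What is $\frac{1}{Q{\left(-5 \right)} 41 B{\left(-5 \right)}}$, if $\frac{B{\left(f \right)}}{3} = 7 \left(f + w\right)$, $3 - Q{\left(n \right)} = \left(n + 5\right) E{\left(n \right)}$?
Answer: $- \frac{1}{28413} \approx -3.5195 \cdot 10^{-5}$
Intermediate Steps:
$w = -6$ ($w = -5 - 1 = -6$)
$E{\left(v \right)} = 9$ ($E{\left(v \right)} = 3 - 2 \left(-1 - 2\right) = 3 - 2 \left(-3\right) = 3 - -6 = 3 + 6 = 9$)
$Q{\left(n \right)} = -42 - 9 n$ ($Q{\left(n \right)} = 3 - \left(n + 5\right) 9 = 3 - \left(5 + n\right) 9 = 3 - \left(45 + 9 n\right) = -42 - 9 n$)
$B{\left(f \right)} = -126 + 21 f$ ($B{\left(f \right)} = 3 \cdot 7 \left(f - 6\right) = 3 \cdot 7 \left(-6 + f\right) = 3 \left(-42 + 7 f\right) = -126 + 21 f$)
$\frac{1}{Q{\left(-5 \right)} 41 B{\left(-5 \right)}} = \frac{1}{\left(-42 - -45\right) 41 \left(-126 + 21 \left(-5\right)\right)} = \frac{1}{\left(-42 + 45\right) 41 \left(-126 - 105\right)} = \frac{1}{3 \cdot 41 \left(-231\right)} = \frac{1}{123 \left(-231\right)} = \frac{1}{-28413} = - \frac{1}{28413}$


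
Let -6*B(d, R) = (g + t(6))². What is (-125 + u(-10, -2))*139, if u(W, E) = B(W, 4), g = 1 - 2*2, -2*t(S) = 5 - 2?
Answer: -142753/8 ≈ -17844.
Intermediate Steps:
t(S) = -3/2 (t(S) = -(5 - 2)/2 = -½*3 = -3/2)
g = -3 (g = 1 - 4 = -3)
B(d, R) = -27/8 (B(d, R) = -(-3 - 3/2)²/6 = -(-9/2)²/6 = -⅙*81/4 = -27/8)
u(W, E) = -27/8
(-125 + u(-10, -2))*139 = (-125 - 27/8)*139 = -1027/8*139 = -142753/8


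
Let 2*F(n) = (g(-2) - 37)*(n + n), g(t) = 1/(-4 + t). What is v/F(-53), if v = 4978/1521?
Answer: 9956/5992233 ≈ 0.0016615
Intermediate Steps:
F(n) = -223*n/6 (F(n) = ((1/(-4 - 2) - 37)*(n + n))/2 = ((1/(-6) - 37)*(2*n))/2 = ((-⅙ - 37)*(2*n))/2 = (-223*n/3)/2 = -223*n/6)
v = 4978/1521 (v = 4978*(1/1521) = 4978/1521 ≈ 3.2728)
v/F(-53) = 4978/(1521*((-223/6*(-53)))) = 4978/(1521*(11819/6)) = (4978/1521)*(6/11819) = 9956/5992233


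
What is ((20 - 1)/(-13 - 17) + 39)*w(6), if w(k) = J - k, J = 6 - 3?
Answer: -1151/10 ≈ -115.10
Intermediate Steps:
J = 3
w(k) = 3 - k
((20 - 1)/(-13 - 17) + 39)*w(6) = ((20 - 1)/(-13 - 17) + 39)*(3 - 1*6) = (19/(-30) + 39)*(3 - 6) = (19*(-1/30) + 39)*(-3) = (-19/30 + 39)*(-3) = (1151/30)*(-3) = -1151/10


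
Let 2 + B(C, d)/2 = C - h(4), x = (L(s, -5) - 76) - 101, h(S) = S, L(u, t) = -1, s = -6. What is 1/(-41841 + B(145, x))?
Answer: -1/41563 ≈ -2.4060e-5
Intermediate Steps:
x = -178 (x = (-1 - 76) - 101 = -77 - 101 = -178)
B(C, d) = -12 + 2*C (B(C, d) = -4 + 2*(C - 1*4) = -4 + 2*(C - 4) = -4 + 2*(-4 + C) = -4 + (-8 + 2*C) = -12 + 2*C)
1/(-41841 + B(145, x)) = 1/(-41841 + (-12 + 2*145)) = 1/(-41841 + (-12 + 290)) = 1/(-41841 + 278) = 1/(-41563) = -1/41563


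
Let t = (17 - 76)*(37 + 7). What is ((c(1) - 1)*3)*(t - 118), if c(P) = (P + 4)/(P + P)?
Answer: -12213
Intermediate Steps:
c(P) = (4 + P)/(2*P) (c(P) = (4 + P)/((2*P)) = (4 + P)*(1/(2*P)) = (4 + P)/(2*P))
t = -2596 (t = -59*44 = -2596)
((c(1) - 1)*3)*(t - 118) = (((1/2)*(4 + 1)/1 - 1)*3)*(-2596 - 118) = (((1/2)*1*5 - 1)*3)*(-2714) = ((5/2 - 1)*3)*(-2714) = ((3/2)*3)*(-2714) = (9/2)*(-2714) = -12213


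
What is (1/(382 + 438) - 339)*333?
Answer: -92567007/820 ≈ -1.1289e+5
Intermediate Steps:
(1/(382 + 438) - 339)*333 = (1/820 - 339)*333 = -277979/820*333 = -92567007/820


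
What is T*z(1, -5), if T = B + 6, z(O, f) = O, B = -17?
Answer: -11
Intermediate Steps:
T = -11 (T = -17 + 6 = -11)
T*z(1, -5) = -11*1 = -11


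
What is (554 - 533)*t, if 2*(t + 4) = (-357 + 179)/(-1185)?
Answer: -32557/395 ≈ -82.423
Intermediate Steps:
t = -4651/1185 (t = -4 + ((-357 + 179)/(-1185))/2 = -4 + (-178*(-1/1185))/2 = -4 + (1/2)*(178/1185) = -4 + 89/1185 = -4651/1185 ≈ -3.9249)
(554 - 533)*t = (554 - 533)*(-4651/1185) = 21*(-4651/1185) = -32557/395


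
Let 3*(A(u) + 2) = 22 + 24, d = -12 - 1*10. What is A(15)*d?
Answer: -880/3 ≈ -293.33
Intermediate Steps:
d = -22 (d = -12 - 10 = -22)
A(u) = 40/3 (A(u) = -2 + (22 + 24)/3 = -2 + (⅓)*46 = -2 + 46/3 = 40/3)
A(15)*d = (40/3)*(-22) = -880/3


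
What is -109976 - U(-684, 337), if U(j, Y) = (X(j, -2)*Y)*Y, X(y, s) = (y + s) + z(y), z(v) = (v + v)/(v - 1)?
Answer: 53136512838/685 ≈ 7.7572e+7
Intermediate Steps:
z(v) = 2*v/(-1 + v) (z(v) = (2*v)/(-1 + v) = 2*v/(-1 + v))
X(y, s) = s + y + 2*y/(-1 + y) (X(y, s) = (y + s) + 2*y/(-1 + y) = (s + y) + 2*y/(-1 + y) = s + y + 2*y/(-1 + y))
U(j, Y) = Y²*(2*j + (-1 + j)*(-2 + j))/(-1 + j) (U(j, Y) = (((2*j + (-1 + j)*(-2 + j))/(-1 + j))*Y)*Y = (Y*(2*j + (-1 + j)*(-2 + j))/(-1 + j))*Y = Y²*(2*j + (-1 + j)*(-2 + j))/(-1 + j))
-109976 - U(-684, 337) = -109976 - 337²*(2 + (-684)² - 1*(-684))/(-1 - 684) = -109976 - 113569*(2 + 467856 + 684)/(-685) = -109976 - 113569*(-1)*468542/685 = -109976 - 1*(-53211846398/685) = -109976 + 53211846398/685 = 53136512838/685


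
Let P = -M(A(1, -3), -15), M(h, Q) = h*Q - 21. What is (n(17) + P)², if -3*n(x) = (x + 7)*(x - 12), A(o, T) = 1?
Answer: 16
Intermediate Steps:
M(h, Q) = -21 + Q*h (M(h, Q) = Q*h - 21 = -21 + Q*h)
P = 36 (P = -(-21 - 15*1) = -(-21 - 15) = -1*(-36) = 36)
n(x) = -(-12 + x)*(7 + x)/3 (n(x) = -(x + 7)*(x - 12)/3 = -(7 + x)*(-12 + x)/3 = -(-12 + x)*(7 + x)/3)
(n(17) + P)² = ((28 - ⅓*17² + (5/3)*17) + 36)² = ((28 - ⅓*289 + 85/3) + 36)² = ((28 - 289/3 + 85/3) + 36)² = (-40 + 36)² = (-4)² = 16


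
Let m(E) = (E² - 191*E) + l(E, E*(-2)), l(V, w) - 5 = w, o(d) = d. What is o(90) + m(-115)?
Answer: 35515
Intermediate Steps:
l(V, w) = 5 + w
m(E) = 5 + E² - 193*E (m(E) = (E² - 191*E) + (5 + E*(-2)) = (E² - 191*E) + (5 - 2*E) = 5 + E² - 193*E)
o(90) + m(-115) = 90 + (5 + (-115)² - 193*(-115)) = 90 + (5 + 13225 + 22195) = 90 + 35425 = 35515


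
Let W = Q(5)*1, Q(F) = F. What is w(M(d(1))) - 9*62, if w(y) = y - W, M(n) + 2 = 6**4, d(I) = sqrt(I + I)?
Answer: 731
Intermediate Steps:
d(I) = sqrt(2)*sqrt(I) (d(I) = sqrt(2*I) = sqrt(2)*sqrt(I))
W = 5 (W = 5*1 = 5)
M(n) = 1294 (M(n) = -2 + 6**4 = -2 + 1296 = 1294)
w(y) = -5 + y (w(y) = y - 1*5 = y - 5 = -5 + y)
w(M(d(1))) - 9*62 = (-5 + 1294) - 9*62 = 1289 - 558 = 731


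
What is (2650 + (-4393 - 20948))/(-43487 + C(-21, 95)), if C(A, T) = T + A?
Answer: 22691/43413 ≈ 0.52268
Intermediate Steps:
C(A, T) = A + T
(2650 + (-4393 - 20948))/(-43487 + C(-21, 95)) = (2650 + (-4393 - 20948))/(-43487 + (-21 + 95)) = (2650 - 25341)/(-43487 + 74) = -22691/(-43413) = -22691*(-1/43413) = 22691/43413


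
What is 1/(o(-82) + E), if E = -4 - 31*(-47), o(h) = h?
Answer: 1/1371 ≈ 0.00072939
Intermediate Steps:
E = 1453 (E = -4 + 1457 = 1453)
1/(o(-82) + E) = 1/(-82 + 1453) = 1/1371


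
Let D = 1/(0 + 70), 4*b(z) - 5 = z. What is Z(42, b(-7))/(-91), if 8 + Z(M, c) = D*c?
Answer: 1121/12740 ≈ 0.087991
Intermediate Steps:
b(z) = 5/4 + z/4
D = 1/70 ≈ 0.014286
Z(M, c) = -8 + c/70
Z(42, b(-7))/(-91) = (-8 + (5/4 + (¼)*(-7))/70)/(-91) = (-8 + (5/4 - 7/4)/70)*(-1/91) = (-8 + (1/70)*(-½))*(-1/91) = (-8 - 1/140)*(-1/91) = -1121/140*(-1/91) = 1121/12740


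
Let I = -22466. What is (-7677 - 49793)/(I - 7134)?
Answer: 5747/2960 ≈ 1.9416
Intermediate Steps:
(-7677 - 49793)/(I - 7134) = (-7677 - 49793)/(-22466 - 7134) = -57470/(-29600) = -57470*(-1/29600) = 5747/2960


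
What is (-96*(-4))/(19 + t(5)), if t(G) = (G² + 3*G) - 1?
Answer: 192/29 ≈ 6.6207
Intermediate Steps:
t(G) = -1 + G² + 3*G
(-96*(-4))/(19 + t(5)) = (-96*(-4))/(19 + (-1 + 5² + 3*5)) = (-16*(-24))/(19 + (-1 + 25 + 15)) = 384/(19 + 39) = 384/58 = 384*(1/58) = 192/29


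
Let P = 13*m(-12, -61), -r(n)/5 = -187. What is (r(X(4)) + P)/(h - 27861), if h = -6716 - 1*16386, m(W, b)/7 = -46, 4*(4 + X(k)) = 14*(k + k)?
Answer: 3251/50963 ≈ 0.063791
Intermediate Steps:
X(k) = -4 + 7*k (X(k) = -4 + (14*(k + k))/4 = -4 + (14*(2*k))/4 = -4 + (28*k)/4 = -4 + 7*k)
m(W, b) = -322 (m(W, b) = 7*(-46) = -322)
r(n) = 935 (r(n) = -5*(-187) = 935)
P = -4186 (P = 13*(-322) = -4186)
h = -23102 (h = -6716 - 16386 = -23102)
(r(X(4)) + P)/(h - 27861) = (935 - 4186)/(-23102 - 27861) = -3251/(-50963) = -3251*(-1/50963) = 3251/50963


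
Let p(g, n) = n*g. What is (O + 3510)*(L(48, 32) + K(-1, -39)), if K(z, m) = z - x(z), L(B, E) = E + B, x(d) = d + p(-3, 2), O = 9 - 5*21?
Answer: 293604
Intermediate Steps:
p(g, n) = g*n
O = -96 (O = 9 - 105 = -96)
x(d) = -6 + d (x(d) = d - 3*2 = d - 6 = -6 + d)
L(B, E) = B + E
K(z, m) = 6 (K(z, m) = z - (-6 + z) = z + (6 - z) = 6)
(O + 3510)*(L(48, 32) + K(-1, -39)) = (-96 + 3510)*((48 + 32) + 6) = 3414*(80 + 6) = 3414*86 = 293604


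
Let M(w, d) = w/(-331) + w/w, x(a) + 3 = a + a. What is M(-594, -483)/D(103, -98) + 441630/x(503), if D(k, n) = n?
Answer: 14324666165/32535314 ≈ 440.28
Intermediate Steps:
x(a) = -3 + 2*a (x(a) = -3 + (a + a) = -3 + 2*a)
M(w, d) = 1 - w/331 (M(w, d) = w*(-1/331) + 1 = -w/331 + 1 = 1 - w/331)
M(-594, -483)/D(103, -98) + 441630/x(503) = (1 - 1/331*(-594))/(-98) + 441630/(-3 + 2*503) = (1 + 594/331)*(-1/98) + 441630/(-3 + 1006) = (925/331)*(-1/98) + 441630/1003 = -925/32438 + 441630*(1/1003) = -925/32438 + 441630/1003 = 14324666165/32535314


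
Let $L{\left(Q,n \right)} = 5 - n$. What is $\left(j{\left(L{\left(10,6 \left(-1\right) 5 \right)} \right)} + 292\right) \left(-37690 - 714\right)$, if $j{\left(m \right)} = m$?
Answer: $-12558108$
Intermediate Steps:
$\left(j{\left(L{\left(10,6 \left(-1\right) 5 \right)} \right)} + 292\right) \left(-37690 - 714\right) = \left(\left(5 - 6 \left(-1\right) 5\right) + 292\right) \left(-37690 - 714\right) = \left(\left(5 - \left(-6\right) 5\right) + 292\right) \left(-38404\right) = \left(\left(5 - -30\right) + 292\right) \left(-38404\right) = \left(\left(5 + 30\right) + 292\right) \left(-38404\right) = \left(35 + 292\right) \left(-38404\right) = 327 \left(-38404\right) = -12558108$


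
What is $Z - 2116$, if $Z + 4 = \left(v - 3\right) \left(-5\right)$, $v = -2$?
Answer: $-2095$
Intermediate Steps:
$Z = 21$ ($Z = -4 + \left(-2 - 3\right) \left(-5\right) = -4 - -25 = -4 + 25 = 21$)
$Z - 2116 = 21 - 2116 = -2095$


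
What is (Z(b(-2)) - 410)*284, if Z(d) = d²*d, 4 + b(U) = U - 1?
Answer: -213852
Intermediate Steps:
b(U) = -5 + U (b(U) = -4 + (U - 1) = -4 + (-1 + U) = -5 + U)
Z(d) = d³
(Z(b(-2)) - 410)*284 = ((-5 - 2)³ - 410)*284 = ((-7)³ - 410)*284 = (-343 - 410)*284 = -753*284 = -213852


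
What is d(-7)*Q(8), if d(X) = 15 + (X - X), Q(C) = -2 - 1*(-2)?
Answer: 0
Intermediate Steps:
Q(C) = 0 (Q(C) = -2 + 2 = 0)
d(X) = 15 (d(X) = 15 + 0 = 15)
d(-7)*Q(8) = 15*0 = 0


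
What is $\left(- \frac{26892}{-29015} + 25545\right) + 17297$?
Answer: $\frac{1243087522}{29015} \approx 42843.0$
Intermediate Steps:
$\left(- \frac{26892}{-29015} + 25545\right) + 17297 = \left(\left(-26892\right) \left(- \frac{1}{29015}\right) + 25545\right) + 17297 = \left(\frac{26892}{29015} + 25545\right) + 17297 = \frac{741215067}{29015} + 17297 = \frac{1243087522}{29015}$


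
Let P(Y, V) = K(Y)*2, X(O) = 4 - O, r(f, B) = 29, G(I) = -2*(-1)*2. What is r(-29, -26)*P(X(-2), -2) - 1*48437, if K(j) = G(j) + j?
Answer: -47857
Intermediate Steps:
G(I) = 4 (G(I) = 2*2 = 4)
K(j) = 4 + j
P(Y, V) = 8 + 2*Y (P(Y, V) = (4 + Y)*2 = 8 + 2*Y)
r(-29, -26)*P(X(-2), -2) - 1*48437 = 29*(8 + 2*(4 - 1*(-2))) - 1*48437 = 29*(8 + 2*(4 + 2)) - 48437 = 29*(8 + 2*6) - 48437 = 29*(8 + 12) - 48437 = 29*20 - 48437 = 580 - 48437 = -47857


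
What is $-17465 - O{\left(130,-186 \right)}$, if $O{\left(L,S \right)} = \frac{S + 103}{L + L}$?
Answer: $- \frac{4540817}{260} \approx -17465.0$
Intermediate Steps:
$O{\left(L,S \right)} = \frac{103 + S}{2 L}$
$-17465 - O{\left(130,-186 \right)} = -17465 - \frac{103 - 186}{2 \cdot 130} = -17465 - \frac{1}{2} \cdot \frac{1}{130} \left(-83\right) = -17465 - - \frac{83}{260} = -17465 + \frac{83}{260} = - \frac{4540817}{260}$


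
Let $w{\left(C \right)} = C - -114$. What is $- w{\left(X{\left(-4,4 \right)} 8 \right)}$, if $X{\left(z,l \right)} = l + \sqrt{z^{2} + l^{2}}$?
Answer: $-146 - 32 \sqrt{2} \approx -191.25$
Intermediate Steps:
$X{\left(z,l \right)} = l + \sqrt{l^{2} + z^{2}}$
$w{\left(C \right)} = 114 + C$ ($w{\left(C \right)} = C + 114 = 114 + C$)
$- w{\left(X{\left(-4,4 \right)} 8 \right)} = - (114 + \left(4 + \sqrt{4^{2} + \left(-4\right)^{2}}\right) 8) = - (114 + \left(4 + \sqrt{16 + 16}\right) 8) = - (114 + \left(4 + \sqrt{32}\right) 8) = - (114 + \left(4 + 4 \sqrt{2}\right) 8) = - (114 + \left(32 + 32 \sqrt{2}\right)) = - (146 + 32 \sqrt{2}) = -146 - 32 \sqrt{2}$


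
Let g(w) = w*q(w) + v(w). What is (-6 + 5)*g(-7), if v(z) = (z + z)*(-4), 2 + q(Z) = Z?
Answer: -119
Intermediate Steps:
q(Z) = -2 + Z
v(z) = -8*z (v(z) = (2*z)*(-4) = -8*z)
g(w) = -8*w + w*(-2 + w) (g(w) = w*(-2 + w) - 8*w = -8*w + w*(-2 + w))
(-6 + 5)*g(-7) = (-6 + 5)*(-7*(-10 - 7)) = -(-7)*(-17) = -1*119 = -119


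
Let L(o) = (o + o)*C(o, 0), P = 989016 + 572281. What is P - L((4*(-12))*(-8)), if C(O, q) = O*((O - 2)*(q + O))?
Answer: -43258490159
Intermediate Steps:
C(O, q) = O*(-2 + O)*(O + q) (C(O, q) = O*((-2 + O)*(O + q)) = O*(-2 + O)*(O + q))
P = 1561297
L(o) = 2*o²*(o² - 2*o) (L(o) = (o + o)*(o*(o² - 2*o - 2*0 + o*0)) = (2*o)*(o*(o² - 2*o + 0 + 0)) = (2*o)*(o*(o² - 2*o)) = 2*o²*(o² - 2*o))
P - L((4*(-12))*(-8)) = 1561297 - 2*((4*(-12))*(-8))³*(-2 + (4*(-12))*(-8)) = 1561297 - 2*(-48*(-8))³*(-2 - 48*(-8)) = 1561297 - 2*384³*(-2 + 384) = 1561297 - 2*56623104*382 = 1561297 - 1*43260051456 = 1561297 - 43260051456 = -43258490159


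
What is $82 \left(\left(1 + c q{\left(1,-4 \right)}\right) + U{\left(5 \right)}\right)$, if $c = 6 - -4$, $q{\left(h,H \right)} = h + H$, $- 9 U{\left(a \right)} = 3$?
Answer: $- \frac{7216}{3} \approx -2405.3$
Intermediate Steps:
$U{\left(a \right)} = - \frac{1}{3}$ ($U{\left(a \right)} = \left(- \frac{1}{9}\right) 3 = - \frac{1}{3}$)
$q{\left(h,H \right)} = H + h$
$c = 10$ ($c = 6 + 4 = 10$)
$82 \left(\left(1 + c q{\left(1,-4 \right)}\right) + U{\left(5 \right)}\right) = 82 \left(\left(1 + 10 \left(-4 + 1\right)\right) - \frac{1}{3}\right) = 82 \left(\left(1 + 10 \left(-3\right)\right) - \frac{1}{3}\right) = 82 \left(\left(1 - 30\right) - \frac{1}{3}\right) = 82 \left(-29 - \frac{1}{3}\right) = 82 \left(- \frac{88}{3}\right) = - \frac{7216}{3}$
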